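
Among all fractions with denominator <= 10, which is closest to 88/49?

9/5

Expand x = 88/49 as a continued fraction with the Euclidean algorithm:
  88 = 1*49 + 39, so a_0 = 1.
  49 = 1*39 + 10, so a_1 = 1.
  39 = 3*10 + 9, so a_2 = 3.
  10 = 1*9 + 1, so a_3 = 1.
  9 = 9*1 + 0, so a_4 = 9.
so x = [1; 1, 3, 1, 9].
Convergents (p_i = a_i*p_{i-1} + p_{i-2}, q_i = a_i*q_{i-1} + q_{i-2} with p_{-2}=0, p_{-1}=1, q_{-2}=1, q_{-1}=0), until the denominator exceeds 10:
  i=0: a_0=1, p_0 = 1*1 + 0 = 1, q_0 = 1*0 + 1 = 1.
  i=1: a_1=1, p_1 = 1*1 + 1 = 2, q_1 = 1*1 + 0 = 1.
  i=2: a_2=3, p_2 = 3*2 + 1 = 7, q_2 = 3*1 + 1 = 4.
  i=3: a_3=1, p_3 = 1*7 + 2 = 9, q_3 = 1*4 + 1 = 5.
  i=4: a_4=9, p_4 = 9*9 + 7 = 88, q_4 = 9*5 + 4 = 49.
q_4 = 49 > 10, so the last convergent with denominator <= 10 is p_3/q_3 = 9/5.
The closest fraction with denominator <= 10 is either p_3/q_3 or the intermediate fraction (k*p_3 + p_2)/(k*q_3 + q_2) with the largest k >= 1 whose denominator stays <= 10; these approach x as k grows, and every other convergent or intermediate fraction in range is farther away.
Largest k: floor((10 - q_2)/q_3) = floor((10 - 4)/5) = 1.
That gives (1*9 + 7)/(1*5 + 4) = 16/9.
Compare the errors: |x - 9/5| = |88*5 - 9*49|/(49*5) = 1/245, and |x - 16/9| = |88*9 - 16*49|/(49*9) = 8/441.
Cross-multiplying, 1*441 = 441 < 1960 = 8*245, so 1/245 is smaller: the convergent 9/5 is closer to x than 16/9.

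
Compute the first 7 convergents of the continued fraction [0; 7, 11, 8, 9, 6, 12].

0/1, 1/7, 11/78, 89/631, 812/5757, 4961/35173, 60344/427833

Using the convergent recurrence p_i = a_i*p_{i-1} + p_{i-2}, q_i = a_i*q_{i-1} + q_{i-2} with p_{-2}=0, p_{-1}=1, q_{-2}=1, q_{-1}=0:
  i=0: a_0=0, p_0 = 0*1 + 0 = 0, q_0 = 0*0 + 1 = 1.
  i=1: a_1=7, p_1 = 7*0 + 1 = 1, q_1 = 7*1 + 0 = 7.
  i=2: a_2=11, p_2 = 11*1 + 0 = 11, q_2 = 11*7 + 1 = 78.
  i=3: a_3=8, p_3 = 8*11 + 1 = 89, q_3 = 8*78 + 7 = 631.
  i=4: a_4=9, p_4 = 9*89 + 11 = 812, q_4 = 9*631 + 78 = 5757.
  i=5: a_5=6, p_5 = 6*812 + 89 = 4961, q_5 = 6*5757 + 631 = 35173.
  i=6: a_6=12, p_6 = 12*4961 + 812 = 60344, q_6 = 12*35173 + 5757 = 427833.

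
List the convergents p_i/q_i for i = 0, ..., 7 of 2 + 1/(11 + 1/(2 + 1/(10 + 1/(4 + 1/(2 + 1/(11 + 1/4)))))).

2/1, 23/11, 48/23, 503/241, 2060/987, 4623/2215, 52913/25352, 216275/103623

Using the convergent recurrence p_i = a_i*p_{i-1} + p_{i-2}, q_i = a_i*q_{i-1} + q_{i-2} with p_{-2}=0, p_{-1}=1, q_{-2}=1, q_{-1}=0:
  i=0: a_0=2, p_0 = 2*1 + 0 = 2, q_0 = 2*0 + 1 = 1.
  i=1: a_1=11, p_1 = 11*2 + 1 = 23, q_1 = 11*1 + 0 = 11.
  i=2: a_2=2, p_2 = 2*23 + 2 = 48, q_2 = 2*11 + 1 = 23.
  i=3: a_3=10, p_3 = 10*48 + 23 = 503, q_3 = 10*23 + 11 = 241.
  i=4: a_4=4, p_4 = 4*503 + 48 = 2060, q_4 = 4*241 + 23 = 987.
  i=5: a_5=2, p_5 = 2*2060 + 503 = 4623, q_5 = 2*987 + 241 = 2215.
  i=6: a_6=11, p_6 = 11*4623 + 2060 = 52913, q_6 = 11*2215 + 987 = 25352.
  i=7: a_7=4, p_7 = 4*52913 + 4623 = 216275, q_7 = 4*25352 + 2215 = 103623.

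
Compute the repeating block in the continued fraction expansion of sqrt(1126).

[33; (1, 1, 3, 1, 32, 1, 3, 1, 1, 66)]

Write x_i = (sqrt(1126) + m_i)/d_i with (m_0, d_0) = (0, 1). a_0 = floor(sqrt(1126)) = 33, since 33^2 = 1089 <= 1126 < 1156 = 34^2.
Iterate m_{i+1} = d_i*a_i - m_i, d_{i+1} = (1126 - m_{i+1}^2)/d_i, a_{i+1} = floor((a_0 + m_{i+1})/d_{i+1}):
  m_1 = 1*33 - 0 = 33, d_1 = (1126 - 33^2)/1 = 37/1 = 37, a_1 = floor((33 + 33)/37) = 1.
  m_2 = 37*1 - 33 = 4, d_2 = (1126 - 4^2)/37 = 1110/37 = 30, a_2 = floor((33 + 4)/30) = 1.
  m_3 = 30*1 - 4 = 26, d_3 = (1126 - 26^2)/30 = 450/30 = 15, a_3 = floor((33 + 26)/15) = 3.
  m_4 = 15*3 - 26 = 19, d_4 = (1126 - 19^2)/15 = 765/15 = 51, a_4 = floor((33 + 19)/51) = 1.
  m_5 = 51*1 - 19 = 32, d_5 = (1126 - 32^2)/51 = 102/51 = 2, a_5 = floor((33 + 32)/2) = 32.
  m_6 = 2*32 - 32 = 32, d_6 = (1126 - 32^2)/2 = 102/2 = 51, a_6 = floor((33 + 32)/51) = 1.
  m_7 = 51*1 - 32 = 19, d_7 = (1126 - 19^2)/51 = 765/51 = 15, a_7 = floor((33 + 19)/15) = 3.
  m_8 = 15*3 - 19 = 26, d_8 = (1126 - 26^2)/15 = 450/15 = 30, a_8 = floor((33 + 26)/30) = 1.
  m_9 = 30*1 - 26 = 4, d_9 = (1126 - 4^2)/30 = 1110/30 = 37, a_9 = floor((33 + 4)/37) = 1.
  m_10 = 37*1 - 4 = 33, d_10 = (1126 - 33^2)/37 = 37/37 = 1, a_10 = floor((33 + 33)/1) = 66.
  m_11 = 1*66 - 33 = 33, d_11 = (1126 - 33^2)/1 = 37/1 = 37: (m_11, d_11) = (m_1, d_1) = (33, 37), so from here the quotients repeat a_1, ..., a_10; the period length is 10.
Hence the expansion of sqrt(1126) is a_0 = 33 followed by the repeating block 1, 1, 3, 1, 32, 1, 3, 1, 1, 66 (period 10).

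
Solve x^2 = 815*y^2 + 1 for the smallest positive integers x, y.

First expand sqrt(815) as a continued fraction. With x_i = (sqrt(815) + m_i)/d_i and (m_0, d_0) = (0, 1): a_0 = floor(sqrt(815)) = 28, since 28^2 = 784 <= 815 < 841 = 29^2.
Iterate m_{i+1} = d_i*a_i - m_i, d_{i+1} = (815 - m_{i+1}^2)/d_i, a_{i+1} = floor((a_0 + m_{i+1})/d_{i+1}):
  m_1 = 1*28 - 0 = 28, d_1 = (815 - 28^2)/1 = 31/1 = 31, a_1 = floor((28 + 28)/31) = 1.
  m_2 = 31*1 - 28 = 3, d_2 = (815 - 3^2)/31 = 806/31 = 26, a_2 = floor((28 + 3)/26) = 1.
  m_3 = 26*1 - 3 = 23, d_3 = (815 - 23^2)/26 = 286/26 = 11, a_3 = floor((28 + 23)/11) = 4.
  m_4 = 11*4 - 23 = 21, d_4 = (815 - 21^2)/11 = 374/11 = 34, a_4 = floor((28 + 21)/34) = 1.
  m_5 = 34*1 - 21 = 13, d_5 = (815 - 13^2)/34 = 646/34 = 19, a_5 = floor((28 + 13)/19) = 2.
  m_6 = 19*2 - 13 = 25, d_6 = (815 - 25^2)/19 = 190/19 = 10, a_6 = floor((28 + 25)/10) = 5.
  m_7 = 10*5 - 25 = 25, d_7 = (815 - 25^2)/10 = 190/10 = 19, a_7 = floor((28 + 25)/19) = 2.
  m_8 = 19*2 - 25 = 13, d_8 = (815 - 13^2)/19 = 646/19 = 34, a_8 = floor((28 + 13)/34) = 1.
  m_9 = 34*1 - 13 = 21, d_9 = (815 - 21^2)/34 = 374/34 = 11, a_9 = floor((28 + 21)/11) = 4.
  m_10 = 11*4 - 21 = 23, d_10 = (815 - 23^2)/11 = 286/11 = 26, a_10 = floor((28 + 23)/26) = 1.
  m_11 = 26*1 - 23 = 3, d_11 = (815 - 3^2)/26 = 806/26 = 31, a_11 = floor((28 + 3)/31) = 1.
  m_12 = 31*1 - 3 = 28, d_12 = (815 - 28^2)/31 = 31/31 = 1, a_12 = floor((28 + 28)/1) = 56.
  m_13 = 1*56 - 28 = 28, d_13 = (815 - 28^2)/1 = 31/1 = 31: (m_13, d_13) = (m_1, d_1) = (28, 31), so from here the quotients repeat a_1, ..., a_12; the period length is 12.
So sqrt(815) = [28; (1, 1, 4, 1, 2, 5, 2, 1, 4, 1, 1, 56)] with period length k = 12.
k is even, so the fundamental solution of x^2 - 815y^2 = 1 is (p_{k-1}, q_{k-1}) = (p_11, q_11); compute convergents through index 11.
Convergents (p_i = a_i*p_{i-1} + p_{i-2}, q_i = a_i*q_{i-1} + q_{i-2} with p_{-2}=0, p_{-1}=1, q_{-2}=1, q_{-1}=0):
  i=0: a_0=28, p_0 = 28*1 + 0 = 28, q_0 = 28*0 + 1 = 1.
  i=1: a_1=1, p_1 = 1*28 + 1 = 29, q_1 = 1*1 + 0 = 1.
  i=2: a_2=1, p_2 = 1*29 + 28 = 57, q_2 = 1*1 + 1 = 2.
  i=3: a_3=4, p_3 = 4*57 + 29 = 257, q_3 = 4*2 + 1 = 9.
  i=4: a_4=1, p_4 = 1*257 + 57 = 314, q_4 = 1*9 + 2 = 11.
  i=5: a_5=2, p_5 = 2*314 + 257 = 885, q_5 = 2*11 + 9 = 31.
  i=6: a_6=5, p_6 = 5*885 + 314 = 4739, q_6 = 5*31 + 11 = 166.
  i=7: a_7=2, p_7 = 2*4739 + 885 = 10363, q_7 = 2*166 + 31 = 363.
  i=8: a_8=1, p_8 = 1*10363 + 4739 = 15102, q_8 = 1*363 + 166 = 529.
  i=9: a_9=4, p_9 = 4*15102 + 10363 = 70771, q_9 = 4*529 + 363 = 2479.
  i=10: a_10=1, p_10 = 1*70771 + 15102 = 85873, q_10 = 1*2479 + 529 = 3008.
  i=11: a_11=1, p_11 = 1*85873 + 70771 = 156644, q_11 = 1*3008 + 2479 = 5487.
Check: 156644^2 - 815*5487^2 = 24537342736 - 24537342735 = 1, so (x, y) = (156644, 5487) solves the equation, and by the theorem it is the least positive solution.

(x, y) = (156644, 5487)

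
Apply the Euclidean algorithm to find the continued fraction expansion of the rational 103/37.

Run the Euclidean algorithm on 103 and 37; the successive quotients are the partial quotients a_0, a_1, ... (each step inverts the fractional part left over by the previous one):
  103 = 2*37 + 29, so a_0 = 2.
  37 = 1*29 + 8, so a_1 = 1.
  29 = 3*8 + 5, so a_2 = 3.
  8 = 1*5 + 3, so a_3 = 1.
  5 = 1*3 + 2, so a_4 = 1.
  3 = 1*2 + 1, so a_5 = 1.
  2 = 2*1 + 0, so a_6 = 2.
The remainder reaches 0 after 7 divisions, so the expansion has 7 partial quotients, read off in order.

[2; 1, 3, 1, 1, 1, 2]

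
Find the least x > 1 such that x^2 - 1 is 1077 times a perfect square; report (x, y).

(x, y) = (23522399, 716760)

First expand sqrt(1077) as a continued fraction. With x_i = (sqrt(1077) + m_i)/d_i and (m_0, d_0) = (0, 1): a_0 = floor(sqrt(1077)) = 32, since 32^2 = 1024 <= 1077 < 1089 = 33^2.
Iterate m_{i+1} = d_i*a_i - m_i, d_{i+1} = (1077 - m_{i+1}^2)/d_i, a_{i+1} = floor((a_0 + m_{i+1})/d_{i+1}):
  m_1 = 1*32 - 0 = 32, d_1 = (1077 - 32^2)/1 = 53/1 = 53, a_1 = floor((32 + 32)/53) = 1.
  m_2 = 53*1 - 32 = 21, d_2 = (1077 - 21^2)/53 = 636/53 = 12, a_2 = floor((32 + 21)/12) = 4.
  m_3 = 12*4 - 21 = 27, d_3 = (1077 - 27^2)/12 = 348/12 = 29, a_3 = floor((32 + 27)/29) = 2.
  m_4 = 29*2 - 27 = 31, d_4 = (1077 - 31^2)/29 = 116/29 = 4, a_4 = floor((32 + 31)/4) = 15.
  m_5 = 4*15 - 31 = 29, d_5 = (1077 - 29^2)/4 = 236/4 = 59, a_5 = floor((32 + 29)/59) = 1.
  m_6 = 59*1 - 29 = 30, d_6 = (1077 - 30^2)/59 = 177/59 = 3, a_6 = floor((32 + 30)/3) = 20.
  m_7 = 3*20 - 30 = 30, d_7 = (1077 - 30^2)/3 = 177/3 = 59, a_7 = floor((32 + 30)/59) = 1.
  m_8 = 59*1 - 30 = 29, d_8 = (1077 - 29^2)/59 = 236/59 = 4, a_8 = floor((32 + 29)/4) = 15.
  m_9 = 4*15 - 29 = 31, d_9 = (1077 - 31^2)/4 = 116/4 = 29, a_9 = floor((32 + 31)/29) = 2.
  m_10 = 29*2 - 31 = 27, d_10 = (1077 - 27^2)/29 = 348/29 = 12, a_10 = floor((32 + 27)/12) = 4.
  m_11 = 12*4 - 27 = 21, d_11 = (1077 - 21^2)/12 = 636/12 = 53, a_11 = floor((32 + 21)/53) = 1.
  m_12 = 53*1 - 21 = 32, d_12 = (1077 - 32^2)/53 = 53/53 = 1, a_12 = floor((32 + 32)/1) = 64.
  m_13 = 1*64 - 32 = 32, d_13 = (1077 - 32^2)/1 = 53/1 = 53: (m_13, d_13) = (m_1, d_1) = (32, 53), so from here the quotients repeat a_1, ..., a_12; the period length is 12.
So sqrt(1077) = [32; (1, 4, 2, 15, 1, 20, 1, 15, 2, 4, 1, 64)] with period length k = 12.
k is even, so the fundamental solution of x^2 - 1077y^2 = 1 is (p_{k-1}, q_{k-1}) = (p_11, q_11); compute convergents through index 11.
Convergents (p_i = a_i*p_{i-1} + p_{i-2}, q_i = a_i*q_{i-1} + q_{i-2} with p_{-2}=0, p_{-1}=1, q_{-2}=1, q_{-1}=0):
  i=0: a_0=32, p_0 = 32*1 + 0 = 32, q_0 = 32*0 + 1 = 1.
  i=1: a_1=1, p_1 = 1*32 + 1 = 33, q_1 = 1*1 + 0 = 1.
  i=2: a_2=4, p_2 = 4*33 + 32 = 164, q_2 = 4*1 + 1 = 5.
  i=3: a_3=2, p_3 = 2*164 + 33 = 361, q_3 = 2*5 + 1 = 11.
  i=4: a_4=15, p_4 = 15*361 + 164 = 5579, q_4 = 15*11 + 5 = 170.
  i=5: a_5=1, p_5 = 1*5579 + 361 = 5940, q_5 = 1*170 + 11 = 181.
  i=6: a_6=20, p_6 = 20*5940 + 5579 = 124379, q_6 = 20*181 + 170 = 3790.
  i=7: a_7=1, p_7 = 1*124379 + 5940 = 130319, q_7 = 1*3790 + 181 = 3971.
  i=8: a_8=15, p_8 = 15*130319 + 124379 = 2079164, q_8 = 15*3971 + 3790 = 63355.
  i=9: a_9=2, p_9 = 2*2079164 + 130319 = 4288647, q_9 = 2*63355 + 3971 = 130681.
  i=10: a_10=4, p_10 = 4*4288647 + 2079164 = 19233752, q_10 = 4*130681 + 63355 = 586079.
  i=11: a_11=1, p_11 = 1*19233752 + 4288647 = 23522399, q_11 = 1*586079 + 130681 = 716760.
Check: 23522399^2 - 1077*716760^2 = 553303254715201 - 553303254715200 = 1, so (x, y) = (23522399, 716760) solves the equation, and by the theorem it is the least positive solution.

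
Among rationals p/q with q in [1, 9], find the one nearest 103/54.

Expand x = 103/54 as a continued fraction with the Euclidean algorithm:
  103 = 1*54 + 49, so a_0 = 1.
  54 = 1*49 + 5, so a_1 = 1.
  49 = 9*5 + 4, so a_2 = 9.
  5 = 1*4 + 1, so a_3 = 1.
  4 = 4*1 + 0, so a_4 = 4.
so x = [1; 1, 9, 1, 4].
Convergents (p_i = a_i*p_{i-1} + p_{i-2}, q_i = a_i*q_{i-1} + q_{i-2} with p_{-2}=0, p_{-1}=1, q_{-2}=1, q_{-1}=0), until the denominator exceeds 9:
  i=0: a_0=1, p_0 = 1*1 + 0 = 1, q_0 = 1*0 + 1 = 1.
  i=1: a_1=1, p_1 = 1*1 + 1 = 2, q_1 = 1*1 + 0 = 1.
  i=2: a_2=9, p_2 = 9*2 + 1 = 19, q_2 = 9*1 + 1 = 10.
q_2 = 10 > 9, so the last convergent with denominator <= 9 is p_1/q_1 = 2/1.
The closest fraction with denominator <= 9 is either p_1/q_1 or the intermediate fraction (k*p_1 + p_0)/(k*q_1 + q_0) with the largest k >= 1 whose denominator stays <= 9; these approach x as k grows, and every other convergent or intermediate fraction in range is farther away.
Largest k: floor((9 - q_0)/q_1) = floor((9 - 1)/1) = 8.
That gives (8*2 + 1)/(8*1 + 1) = 17/9.
Compare the errors: |x - 2/1| = |103*1 - 2*54|/(54*1) = 5/54, and |x - 17/9| = |103*9 - 17*54|/(54*9) = 9/486.
Cross-multiplying, 9*54 = 486 < 2430 = 5*486, so 9/486 is smaller: the intermediate fraction 17/9 is closer to x than 2/1.

17/9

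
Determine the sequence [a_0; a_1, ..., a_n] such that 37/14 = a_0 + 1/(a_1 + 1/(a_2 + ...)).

Run the Euclidean algorithm on 37 and 14; the successive quotients are the partial quotients a_0, a_1, ... (each step inverts the fractional part left over by the previous one):
  37 = 2*14 + 9, so a_0 = 2.
  14 = 1*9 + 5, so a_1 = 1.
  9 = 1*5 + 4, so a_2 = 1.
  5 = 1*4 + 1, so a_3 = 1.
  4 = 4*1 + 0, so a_4 = 4.
The remainder reaches 0 after 5 divisions, so the expansion has 5 partial quotients, read off in order.

[2; 1, 1, 1, 4]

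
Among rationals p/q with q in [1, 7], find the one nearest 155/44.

7/2

Expand x = 155/44 as a continued fraction with the Euclidean algorithm:
  155 = 3*44 + 23, so a_0 = 3.
  44 = 1*23 + 21, so a_1 = 1.
  23 = 1*21 + 2, so a_2 = 1.
  21 = 10*2 + 1, so a_3 = 10.
  2 = 2*1 + 0, so a_4 = 2.
so x = [3; 1, 1, 10, 2].
Convergents (p_i = a_i*p_{i-1} + p_{i-2}, q_i = a_i*q_{i-1} + q_{i-2} with p_{-2}=0, p_{-1}=1, q_{-2}=1, q_{-1}=0), until the denominator exceeds 7:
  i=0: a_0=3, p_0 = 3*1 + 0 = 3, q_0 = 3*0 + 1 = 1.
  i=1: a_1=1, p_1 = 1*3 + 1 = 4, q_1 = 1*1 + 0 = 1.
  i=2: a_2=1, p_2 = 1*4 + 3 = 7, q_2 = 1*1 + 1 = 2.
  i=3: a_3=10, p_3 = 10*7 + 4 = 74, q_3 = 10*2 + 1 = 21.
q_3 = 21 > 7, so the last convergent with denominator <= 7 is p_2/q_2 = 7/2.
The closest fraction with denominator <= 7 is either p_2/q_2 or the intermediate fraction (k*p_2 + p_1)/(k*q_2 + q_1) with the largest k >= 1 whose denominator stays <= 7; these approach x as k grows, and every other convergent or intermediate fraction in range is farther away.
Largest k: floor((7 - q_1)/q_2) = floor((7 - 1)/2) = 3.
That gives (3*7 + 4)/(3*2 + 1) = 25/7.
Compare the errors: |x - 7/2| = |155*2 - 7*44|/(44*2) = 2/88, and |x - 25/7| = |155*7 - 25*44|/(44*7) = 15/308.
Cross-multiplying, 2*308 = 616 < 1320 = 15*88, so 2/88 is smaller: the convergent 7/2 is closer to x than 25/7.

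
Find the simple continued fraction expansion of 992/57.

Run the Euclidean algorithm on 992 and 57; the successive quotients are the partial quotients a_0, a_1, ... (each step inverts the fractional part left over by the previous one):
  992 = 17*57 + 23, so a_0 = 17.
  57 = 2*23 + 11, so a_1 = 2.
  23 = 2*11 + 1, so a_2 = 2.
  11 = 11*1 + 0, so a_3 = 11.
The remainder reaches 0 after 4 divisions, so the expansion has 4 partial quotients, read off in order.

[17; 2, 2, 11]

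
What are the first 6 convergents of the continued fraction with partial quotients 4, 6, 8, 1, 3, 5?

Using the convergent recurrence p_i = a_i*p_{i-1} + p_{i-2}, q_i = a_i*q_{i-1} + q_{i-2} with p_{-2}=0, p_{-1}=1, q_{-2}=1, q_{-1}=0:
  i=0: a_0=4, p_0 = 4*1 + 0 = 4, q_0 = 4*0 + 1 = 1.
  i=1: a_1=6, p_1 = 6*4 + 1 = 25, q_1 = 6*1 + 0 = 6.
  i=2: a_2=8, p_2 = 8*25 + 4 = 204, q_2 = 8*6 + 1 = 49.
  i=3: a_3=1, p_3 = 1*204 + 25 = 229, q_3 = 1*49 + 6 = 55.
  i=4: a_4=3, p_4 = 3*229 + 204 = 891, q_4 = 3*55 + 49 = 214.
  i=5: a_5=5, p_5 = 5*891 + 229 = 4684, q_5 = 5*214 + 55 = 1125.

4/1, 25/6, 204/49, 229/55, 891/214, 4684/1125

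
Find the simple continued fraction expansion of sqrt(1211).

Write x_i = (sqrt(1211) + m_i)/d_i with (m_0, d_0) = (0, 1). a_0 = floor(sqrt(1211)) = 34, since 34^2 = 1156 <= 1211 < 1225 = 35^2.
Iterate m_{i+1} = d_i*a_i - m_i, d_{i+1} = (1211 - m_{i+1}^2)/d_i, a_{i+1} = floor((a_0 + m_{i+1})/d_{i+1}):
  m_1 = 1*34 - 0 = 34, d_1 = (1211 - 34^2)/1 = 55/1 = 55, a_1 = floor((34 + 34)/55) = 1.
  m_2 = 55*1 - 34 = 21, d_2 = (1211 - 21^2)/55 = 770/55 = 14, a_2 = floor((34 + 21)/14) = 3.
  m_3 = 14*3 - 21 = 21, d_3 = (1211 - 21^2)/14 = 770/14 = 55, a_3 = floor((34 + 21)/55) = 1.
  m_4 = 55*1 - 21 = 34, d_4 = (1211 - 34^2)/55 = 55/55 = 1, a_4 = floor((34 + 34)/1) = 68.
  m_5 = 1*68 - 34 = 34, d_5 = (1211 - 34^2)/1 = 55/1 = 55: (m_5, d_5) = (m_1, d_1) = (34, 55), so from here the quotients repeat a_1, ..., a_4; the period length is 4.
Hence the expansion of sqrt(1211) is a_0 = 34 followed by the repeating block 1, 3, 1, 68 (period 4).

[34; (1, 3, 1, 68)]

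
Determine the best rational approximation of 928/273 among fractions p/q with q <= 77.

17/5

Expand x = 928/273 as a continued fraction with the Euclidean algorithm:
  928 = 3*273 + 109, so a_0 = 3.
  273 = 2*109 + 55, so a_1 = 2.
  109 = 1*55 + 54, so a_2 = 1.
  55 = 1*54 + 1, so a_3 = 1.
  54 = 54*1 + 0, so a_4 = 54.
so x = [3; 2, 1, 1, 54].
Convergents (p_i = a_i*p_{i-1} + p_{i-2}, q_i = a_i*q_{i-1} + q_{i-2} with p_{-2}=0, p_{-1}=1, q_{-2}=1, q_{-1}=0), until the denominator exceeds 77:
  i=0: a_0=3, p_0 = 3*1 + 0 = 3, q_0 = 3*0 + 1 = 1.
  i=1: a_1=2, p_1 = 2*3 + 1 = 7, q_1 = 2*1 + 0 = 2.
  i=2: a_2=1, p_2 = 1*7 + 3 = 10, q_2 = 1*2 + 1 = 3.
  i=3: a_3=1, p_3 = 1*10 + 7 = 17, q_3 = 1*3 + 2 = 5.
  i=4: a_4=54, p_4 = 54*17 + 10 = 928, q_4 = 54*5 + 3 = 273.
q_4 = 273 > 77, so the last convergent with denominator <= 77 is p_3/q_3 = 17/5.
The closest fraction with denominator <= 77 is either p_3/q_3 or the intermediate fraction (k*p_3 + p_2)/(k*q_3 + q_2) with the largest k >= 1 whose denominator stays <= 77; these approach x as k grows, and every other convergent or intermediate fraction in range is farther away.
Largest k: floor((77 - q_2)/q_3) = floor((77 - 3)/5) = 14.
That gives (14*17 + 10)/(14*5 + 3) = 248/73.
Compare the errors: |x - 17/5| = |928*5 - 17*273|/(273*5) = 1/1365, and |x - 248/73| = |928*73 - 248*273|/(273*73) = 40/19929.
Cross-multiplying, 1*19929 = 19929 < 54600 = 40*1365, so 1/1365 is smaller: the convergent 17/5 is closer to x than 248/73.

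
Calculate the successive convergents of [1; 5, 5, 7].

Using the convergent recurrence p_i = a_i*p_{i-1} + p_{i-2}, q_i = a_i*q_{i-1} + q_{i-2} with p_{-2}=0, p_{-1}=1, q_{-2}=1, q_{-1}=0:
  i=0: a_0=1, p_0 = 1*1 + 0 = 1, q_0 = 1*0 + 1 = 1.
  i=1: a_1=5, p_1 = 5*1 + 1 = 6, q_1 = 5*1 + 0 = 5.
  i=2: a_2=5, p_2 = 5*6 + 1 = 31, q_2 = 5*5 + 1 = 26.
  i=3: a_3=7, p_3 = 7*31 + 6 = 223, q_3 = 7*26 + 5 = 187.

1/1, 6/5, 31/26, 223/187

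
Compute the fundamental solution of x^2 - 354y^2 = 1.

(x, y) = (258065, 13716)

First expand sqrt(354) as a continued fraction. With x_i = (sqrt(354) + m_i)/d_i and (m_0, d_0) = (0, 1): a_0 = floor(sqrt(354)) = 18, since 18^2 = 324 <= 354 < 361 = 19^2.
Iterate m_{i+1} = d_i*a_i - m_i, d_{i+1} = (354 - m_{i+1}^2)/d_i, a_{i+1} = floor((a_0 + m_{i+1})/d_{i+1}):
  m_1 = 1*18 - 0 = 18, d_1 = (354 - 18^2)/1 = 30/1 = 30, a_1 = floor((18 + 18)/30) = 1.
  m_2 = 30*1 - 18 = 12, d_2 = (354 - 12^2)/30 = 210/30 = 7, a_2 = floor((18 + 12)/7) = 4.
  m_3 = 7*4 - 12 = 16, d_3 = (354 - 16^2)/7 = 98/7 = 14, a_3 = floor((18 + 16)/14) = 2.
  m_4 = 14*2 - 16 = 12, d_4 = (354 - 12^2)/14 = 210/14 = 15, a_4 = floor((18 + 12)/15) = 2.
  m_5 = 15*2 - 12 = 18, d_5 = (354 - 18^2)/15 = 30/15 = 2, a_5 = floor((18 + 18)/2) = 18.
  m_6 = 2*18 - 18 = 18, d_6 = (354 - 18^2)/2 = 30/2 = 15, a_6 = floor((18 + 18)/15) = 2.
  m_7 = 15*2 - 18 = 12, d_7 = (354 - 12^2)/15 = 210/15 = 14, a_7 = floor((18 + 12)/14) = 2.
  m_8 = 14*2 - 12 = 16, d_8 = (354 - 16^2)/14 = 98/14 = 7, a_8 = floor((18 + 16)/7) = 4.
  m_9 = 7*4 - 16 = 12, d_9 = (354 - 12^2)/7 = 210/7 = 30, a_9 = floor((18 + 12)/30) = 1.
  m_10 = 30*1 - 12 = 18, d_10 = (354 - 18^2)/30 = 30/30 = 1, a_10 = floor((18 + 18)/1) = 36.
  m_11 = 1*36 - 18 = 18, d_11 = (354 - 18^2)/1 = 30/1 = 30: (m_11, d_11) = (m_1, d_1) = (18, 30), so from here the quotients repeat a_1, ..., a_10; the period length is 10.
So sqrt(354) = [18; (1, 4, 2, 2, 18, 2, 2, 4, 1, 36)] with period length k = 10.
k is even, so the fundamental solution of x^2 - 354y^2 = 1 is (p_{k-1}, q_{k-1}) = (p_9, q_9); compute convergents through index 9.
Convergents (p_i = a_i*p_{i-1} + p_{i-2}, q_i = a_i*q_{i-1} + q_{i-2} with p_{-2}=0, p_{-1}=1, q_{-2}=1, q_{-1}=0):
  i=0: a_0=18, p_0 = 18*1 + 0 = 18, q_0 = 18*0 + 1 = 1.
  i=1: a_1=1, p_1 = 1*18 + 1 = 19, q_1 = 1*1 + 0 = 1.
  i=2: a_2=4, p_2 = 4*19 + 18 = 94, q_2 = 4*1 + 1 = 5.
  i=3: a_3=2, p_3 = 2*94 + 19 = 207, q_3 = 2*5 + 1 = 11.
  i=4: a_4=2, p_4 = 2*207 + 94 = 508, q_4 = 2*11 + 5 = 27.
  i=5: a_5=18, p_5 = 18*508 + 207 = 9351, q_5 = 18*27 + 11 = 497.
  i=6: a_6=2, p_6 = 2*9351 + 508 = 19210, q_6 = 2*497 + 27 = 1021.
  i=7: a_7=2, p_7 = 2*19210 + 9351 = 47771, q_7 = 2*1021 + 497 = 2539.
  i=8: a_8=4, p_8 = 4*47771 + 19210 = 210294, q_8 = 4*2539 + 1021 = 11177.
  i=9: a_9=1, p_9 = 1*210294 + 47771 = 258065, q_9 = 1*11177 + 2539 = 13716.
Check: 258065^2 - 354*13716^2 = 66597544225 - 66597544224 = 1, so (x, y) = (258065, 13716) solves the equation, and by the theorem it is the least positive solution.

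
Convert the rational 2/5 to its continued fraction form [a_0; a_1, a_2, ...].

Run the Euclidean algorithm on 2 and 5; the successive quotients are the partial quotients a_0, a_1, ... (each step inverts the fractional part left over by the previous one):
  2 = 0*5 + 2, so a_0 = 0.
  5 = 2*2 + 1, so a_1 = 2.
  2 = 2*1 + 0, so a_2 = 2.
The remainder reaches 0 after 3 divisions, so the expansion has 3 partial quotients, read off in order.

[0; 2, 2]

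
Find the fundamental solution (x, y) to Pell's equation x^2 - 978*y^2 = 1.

(x, y) = (118337, 3784)

First expand sqrt(978) as a continued fraction. With x_i = (sqrt(978) + m_i)/d_i and (m_0, d_0) = (0, 1): a_0 = floor(sqrt(978)) = 31, since 31^2 = 961 <= 978 < 1024 = 32^2.
Iterate m_{i+1} = d_i*a_i - m_i, d_{i+1} = (978 - m_{i+1}^2)/d_i, a_{i+1} = floor((a_0 + m_{i+1})/d_{i+1}):
  m_1 = 1*31 - 0 = 31, d_1 = (978 - 31^2)/1 = 17/1 = 17, a_1 = floor((31 + 31)/17) = 3.
  m_2 = 17*3 - 31 = 20, d_2 = (978 - 20^2)/17 = 578/17 = 34, a_2 = floor((31 + 20)/34) = 1.
  m_3 = 34*1 - 20 = 14, d_3 = (978 - 14^2)/34 = 782/34 = 23, a_3 = floor((31 + 14)/23) = 1.
  m_4 = 23*1 - 14 = 9, d_4 = (978 - 9^2)/23 = 897/23 = 39, a_4 = floor((31 + 9)/39) = 1.
  m_5 = 39*1 - 9 = 30, d_5 = (978 - 30^2)/39 = 78/39 = 2, a_5 = floor((31 + 30)/2) = 30.
  m_6 = 2*30 - 30 = 30, d_6 = (978 - 30^2)/2 = 78/2 = 39, a_6 = floor((31 + 30)/39) = 1.
  m_7 = 39*1 - 30 = 9, d_7 = (978 - 9^2)/39 = 897/39 = 23, a_7 = floor((31 + 9)/23) = 1.
  m_8 = 23*1 - 9 = 14, d_8 = (978 - 14^2)/23 = 782/23 = 34, a_8 = floor((31 + 14)/34) = 1.
  m_9 = 34*1 - 14 = 20, d_9 = (978 - 20^2)/34 = 578/34 = 17, a_9 = floor((31 + 20)/17) = 3.
  m_10 = 17*3 - 20 = 31, d_10 = (978 - 31^2)/17 = 17/17 = 1, a_10 = floor((31 + 31)/1) = 62.
  m_11 = 1*62 - 31 = 31, d_11 = (978 - 31^2)/1 = 17/1 = 17: (m_11, d_11) = (m_1, d_1) = (31, 17), so from here the quotients repeat a_1, ..., a_10; the period length is 10.
So sqrt(978) = [31; (3, 1, 1, 1, 30, 1, 1, 1, 3, 62)] with period length k = 10.
k is even, so the fundamental solution of x^2 - 978y^2 = 1 is (p_{k-1}, q_{k-1}) = (p_9, q_9); compute convergents through index 9.
Convergents (p_i = a_i*p_{i-1} + p_{i-2}, q_i = a_i*q_{i-1} + q_{i-2} with p_{-2}=0, p_{-1}=1, q_{-2}=1, q_{-1}=0):
  i=0: a_0=31, p_0 = 31*1 + 0 = 31, q_0 = 31*0 + 1 = 1.
  i=1: a_1=3, p_1 = 3*31 + 1 = 94, q_1 = 3*1 + 0 = 3.
  i=2: a_2=1, p_2 = 1*94 + 31 = 125, q_2 = 1*3 + 1 = 4.
  i=3: a_3=1, p_3 = 1*125 + 94 = 219, q_3 = 1*4 + 3 = 7.
  i=4: a_4=1, p_4 = 1*219 + 125 = 344, q_4 = 1*7 + 4 = 11.
  i=5: a_5=30, p_5 = 30*344 + 219 = 10539, q_5 = 30*11 + 7 = 337.
  i=6: a_6=1, p_6 = 1*10539 + 344 = 10883, q_6 = 1*337 + 11 = 348.
  i=7: a_7=1, p_7 = 1*10883 + 10539 = 21422, q_7 = 1*348 + 337 = 685.
  i=8: a_8=1, p_8 = 1*21422 + 10883 = 32305, q_8 = 1*685 + 348 = 1033.
  i=9: a_9=3, p_9 = 3*32305 + 21422 = 118337, q_9 = 3*1033 + 685 = 3784.
Check: 118337^2 - 978*3784^2 = 14003645569 - 14003645568 = 1, so (x, y) = (118337, 3784) solves the equation, and by the theorem it is the least positive solution.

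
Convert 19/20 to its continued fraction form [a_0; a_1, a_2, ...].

Run the Euclidean algorithm on 19 and 20; the successive quotients are the partial quotients a_0, a_1, ... (each step inverts the fractional part left over by the previous one):
  19 = 0*20 + 19, so a_0 = 0.
  20 = 1*19 + 1, so a_1 = 1.
  19 = 19*1 + 0, so a_2 = 19.
The remainder reaches 0 after 3 divisions, so the expansion has 3 partial quotients, read off in order.

[0; 1, 19]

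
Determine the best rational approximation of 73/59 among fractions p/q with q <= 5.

Expand x = 73/59 as a continued fraction with the Euclidean algorithm:
  73 = 1*59 + 14, so a_0 = 1.
  59 = 4*14 + 3, so a_1 = 4.
  14 = 4*3 + 2, so a_2 = 4.
  3 = 1*2 + 1, so a_3 = 1.
  2 = 2*1 + 0, so a_4 = 2.
so x = [1; 4, 4, 1, 2].
Convergents (p_i = a_i*p_{i-1} + p_{i-2}, q_i = a_i*q_{i-1} + q_{i-2} with p_{-2}=0, p_{-1}=1, q_{-2}=1, q_{-1}=0), until the denominator exceeds 5:
  i=0: a_0=1, p_0 = 1*1 + 0 = 1, q_0 = 1*0 + 1 = 1.
  i=1: a_1=4, p_1 = 4*1 + 1 = 5, q_1 = 4*1 + 0 = 4.
  i=2: a_2=4, p_2 = 4*5 + 1 = 21, q_2 = 4*4 + 1 = 17.
q_2 = 17 > 5, so the last convergent with denominator <= 5 is p_1/q_1 = 5/4.
The closest fraction with denominator <= 5 is either p_1/q_1 or the intermediate fraction (k*p_1 + p_0)/(k*q_1 + q_0) with the largest k >= 1 whose denominator stays <= 5; these approach x as k grows, and every other convergent or intermediate fraction in range is farther away.
Largest k: floor((5 - q_0)/q_1) = floor((5 - 1)/4) = 1.
That gives (1*5 + 1)/(1*4 + 1) = 6/5.
Compare the errors: |x - 5/4| = |73*4 - 5*59|/(59*4) = 3/236, and |x - 6/5| = |73*5 - 6*59|/(59*5) = 11/295.
Cross-multiplying, 3*295 = 885 < 2596 = 11*236, so 3/236 is smaller: the convergent 5/4 is closer to x than 6/5.

5/4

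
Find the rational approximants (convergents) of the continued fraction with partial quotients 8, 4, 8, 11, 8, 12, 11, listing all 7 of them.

8/1, 33/4, 272/33, 3025/367, 24472/2969, 296689/35995, 3288051/398914

Using the convergent recurrence p_i = a_i*p_{i-1} + p_{i-2}, q_i = a_i*q_{i-1} + q_{i-2} with p_{-2}=0, p_{-1}=1, q_{-2}=1, q_{-1}=0:
  i=0: a_0=8, p_0 = 8*1 + 0 = 8, q_0 = 8*0 + 1 = 1.
  i=1: a_1=4, p_1 = 4*8 + 1 = 33, q_1 = 4*1 + 0 = 4.
  i=2: a_2=8, p_2 = 8*33 + 8 = 272, q_2 = 8*4 + 1 = 33.
  i=3: a_3=11, p_3 = 11*272 + 33 = 3025, q_3 = 11*33 + 4 = 367.
  i=4: a_4=8, p_4 = 8*3025 + 272 = 24472, q_4 = 8*367 + 33 = 2969.
  i=5: a_5=12, p_5 = 12*24472 + 3025 = 296689, q_5 = 12*2969 + 367 = 35995.
  i=6: a_6=11, p_6 = 11*296689 + 24472 = 3288051, q_6 = 11*35995 + 2969 = 398914.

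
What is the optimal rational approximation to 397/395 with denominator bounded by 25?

1/1

Expand x = 397/395 as a continued fraction with the Euclidean algorithm:
  397 = 1*395 + 2, so a_0 = 1.
  395 = 197*2 + 1, so a_1 = 197.
  2 = 2*1 + 0, so a_2 = 2.
so x = [1; 197, 2].
Convergents (p_i = a_i*p_{i-1} + p_{i-2}, q_i = a_i*q_{i-1} + q_{i-2} with p_{-2}=0, p_{-1}=1, q_{-2}=1, q_{-1}=0), until the denominator exceeds 25:
  i=0: a_0=1, p_0 = 1*1 + 0 = 1, q_0 = 1*0 + 1 = 1.
  i=1: a_1=197, p_1 = 197*1 + 1 = 198, q_1 = 197*1 + 0 = 197.
q_1 = 197 > 25, so the last convergent with denominator <= 25 is p_0/q_0 = 1/1.
The closest fraction with denominator <= 25 is either p_0/q_0 or the intermediate fraction (k*p_0 + p_{-1})/(k*q_0 + q_{-1}) with the largest k >= 1 whose denominator stays <= 25; these approach x as k grows, and every other convergent or intermediate fraction in range is farther away.
Largest k: floor((25 - q_{-1})/q_0) = floor((25 - 0)/1) = 25 (using the seeds p_{-1} = 1, q_{-1} = 0).
That gives (25*1 + 1)/(25*1 + 0) = 26/25.
Compare the errors: |x - 1/1| = |397*1 - 1*395|/(395*1) = 2/395, and |x - 26/25| = |397*25 - 26*395|/(395*25) = 345/9875.
Cross-multiplying, 2*9875 = 19750 < 136275 = 345*395, so 2/395 is smaller: the convergent 1/1 is closer to x than 26/25.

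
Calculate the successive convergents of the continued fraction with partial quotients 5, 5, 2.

5/1, 26/5, 57/11

Using the convergent recurrence p_i = a_i*p_{i-1} + p_{i-2}, q_i = a_i*q_{i-1} + q_{i-2} with p_{-2}=0, p_{-1}=1, q_{-2}=1, q_{-1}=0:
  i=0: a_0=5, p_0 = 5*1 + 0 = 5, q_0 = 5*0 + 1 = 1.
  i=1: a_1=5, p_1 = 5*5 + 1 = 26, q_1 = 5*1 + 0 = 5.
  i=2: a_2=2, p_2 = 2*26 + 5 = 57, q_2 = 2*5 + 1 = 11.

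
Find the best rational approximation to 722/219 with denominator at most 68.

Expand x = 722/219 as a continued fraction with the Euclidean algorithm:
  722 = 3*219 + 65, so a_0 = 3.
  219 = 3*65 + 24, so a_1 = 3.
  65 = 2*24 + 17, so a_2 = 2.
  24 = 1*17 + 7, so a_3 = 1.
  17 = 2*7 + 3, so a_4 = 2.
  7 = 2*3 + 1, so a_5 = 2.
  3 = 3*1 + 0, so a_6 = 3.
so x = [3; 3, 2, 1, 2, 2, 3].
Convergents (p_i = a_i*p_{i-1} + p_{i-2}, q_i = a_i*q_{i-1} + q_{i-2} with p_{-2}=0, p_{-1}=1, q_{-2}=1, q_{-1}=0), until the denominator exceeds 68:
  i=0: a_0=3, p_0 = 3*1 + 0 = 3, q_0 = 3*0 + 1 = 1.
  i=1: a_1=3, p_1 = 3*3 + 1 = 10, q_1 = 3*1 + 0 = 3.
  i=2: a_2=2, p_2 = 2*10 + 3 = 23, q_2 = 2*3 + 1 = 7.
  i=3: a_3=1, p_3 = 1*23 + 10 = 33, q_3 = 1*7 + 3 = 10.
  i=4: a_4=2, p_4 = 2*33 + 23 = 89, q_4 = 2*10 + 7 = 27.
  i=5: a_5=2, p_5 = 2*89 + 33 = 211, q_5 = 2*27 + 10 = 64.
  i=6: a_6=3, p_6 = 3*211 + 89 = 722, q_6 = 3*64 + 27 = 219.
q_6 = 219 > 68, so the last convergent with denominator <= 68 is p_5/q_5 = 211/64.
The closest fraction with denominator <= 68 is either p_5/q_5 or the intermediate fraction (k*p_5 + p_4)/(k*q_5 + q_4) with the largest k >= 1 whose denominator stays <= 68; these approach x as k grows, and every other convergent or intermediate fraction in range is farther away.
Largest k: floor((68 - q_4)/q_5) = floor((68 - 27)/64) = 0.
Since k = 0, no intermediate fraction beyond p_5/q_5 has denominator <= 68, so the convergent 211/64 is the closest (its error is |722*64 - 211*219|/(219*64) = 1/14016).

211/64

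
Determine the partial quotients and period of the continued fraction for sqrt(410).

Write x_i = (sqrt(410) + m_i)/d_i with (m_0, d_0) = (0, 1). a_0 = floor(sqrt(410)) = 20, since 20^2 = 400 <= 410 < 441 = 21^2.
Iterate m_{i+1} = d_i*a_i - m_i, d_{i+1} = (410 - m_{i+1}^2)/d_i, a_{i+1} = floor((a_0 + m_{i+1})/d_{i+1}):
  m_1 = 1*20 - 0 = 20, d_1 = (410 - 20^2)/1 = 10/1 = 10, a_1 = floor((20 + 20)/10) = 4.
  m_2 = 10*4 - 20 = 20, d_2 = (410 - 20^2)/10 = 10/10 = 1, a_2 = floor((20 + 20)/1) = 40.
  m_3 = 1*40 - 20 = 20, d_3 = (410 - 20^2)/1 = 10/1 = 10: (m_3, d_3) = (m_1, d_1) = (20, 10), so from here the quotients repeat a_1, a_2; the period length is 2.
Hence the expansion of sqrt(410) is a_0 = 20 followed by the repeating block 4, 40 (period 2).

[20; (4, 40)]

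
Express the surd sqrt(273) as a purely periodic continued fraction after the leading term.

[16; (1, 1, 10, 1, 1, 32)]

Write x_i = (sqrt(273) + m_i)/d_i with (m_0, d_0) = (0, 1). a_0 = floor(sqrt(273)) = 16, since 16^2 = 256 <= 273 < 289 = 17^2.
Iterate m_{i+1} = d_i*a_i - m_i, d_{i+1} = (273 - m_{i+1}^2)/d_i, a_{i+1} = floor((a_0 + m_{i+1})/d_{i+1}):
  m_1 = 1*16 - 0 = 16, d_1 = (273 - 16^2)/1 = 17/1 = 17, a_1 = floor((16 + 16)/17) = 1.
  m_2 = 17*1 - 16 = 1, d_2 = (273 - 1^2)/17 = 272/17 = 16, a_2 = floor((16 + 1)/16) = 1.
  m_3 = 16*1 - 1 = 15, d_3 = (273 - 15^2)/16 = 48/16 = 3, a_3 = floor((16 + 15)/3) = 10.
  m_4 = 3*10 - 15 = 15, d_4 = (273 - 15^2)/3 = 48/3 = 16, a_4 = floor((16 + 15)/16) = 1.
  m_5 = 16*1 - 15 = 1, d_5 = (273 - 1^2)/16 = 272/16 = 17, a_5 = floor((16 + 1)/17) = 1.
  m_6 = 17*1 - 1 = 16, d_6 = (273 - 16^2)/17 = 17/17 = 1, a_6 = floor((16 + 16)/1) = 32.
  m_7 = 1*32 - 16 = 16, d_7 = (273 - 16^2)/1 = 17/1 = 17: (m_7, d_7) = (m_1, d_1) = (16, 17), so from here the quotients repeat a_1, ..., a_6; the period length is 6.
Hence the expansion of sqrt(273) is a_0 = 16 followed by the repeating block 1, 1, 10, 1, 1, 32 (period 6).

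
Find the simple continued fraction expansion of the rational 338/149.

Run the Euclidean algorithm on 338 and 149; the successive quotients are the partial quotients a_0, a_1, ... (each step inverts the fractional part left over by the previous one):
  338 = 2*149 + 40, so a_0 = 2.
  149 = 3*40 + 29, so a_1 = 3.
  40 = 1*29 + 11, so a_2 = 1.
  29 = 2*11 + 7, so a_3 = 2.
  11 = 1*7 + 4, so a_4 = 1.
  7 = 1*4 + 3, so a_5 = 1.
  4 = 1*3 + 1, so a_6 = 1.
  3 = 3*1 + 0, so a_7 = 3.
The remainder reaches 0 after 8 divisions, so the expansion has 8 partial quotients, read off in order.

[2; 3, 1, 2, 1, 1, 1, 3]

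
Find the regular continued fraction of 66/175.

Run the Euclidean algorithm on 66 and 175; the successive quotients are the partial quotients a_0, a_1, ... (each step inverts the fractional part left over by the previous one):
  66 = 0*175 + 66, so a_0 = 0.
  175 = 2*66 + 43, so a_1 = 2.
  66 = 1*43 + 23, so a_2 = 1.
  43 = 1*23 + 20, so a_3 = 1.
  23 = 1*20 + 3, so a_4 = 1.
  20 = 6*3 + 2, so a_5 = 6.
  3 = 1*2 + 1, so a_6 = 1.
  2 = 2*1 + 0, so a_7 = 2.
The remainder reaches 0 after 8 divisions, so the expansion has 8 partial quotients, read off in order.

[0; 2, 1, 1, 1, 6, 1, 2]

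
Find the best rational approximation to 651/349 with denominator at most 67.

Expand x = 651/349 as a continued fraction with the Euclidean algorithm:
  651 = 1*349 + 302, so a_0 = 1.
  349 = 1*302 + 47, so a_1 = 1.
  302 = 6*47 + 20, so a_2 = 6.
  47 = 2*20 + 7, so a_3 = 2.
  20 = 2*7 + 6, so a_4 = 2.
  7 = 1*6 + 1, so a_5 = 1.
  6 = 6*1 + 0, so a_6 = 6.
so x = [1; 1, 6, 2, 2, 1, 6].
Convergents (p_i = a_i*p_{i-1} + p_{i-2}, q_i = a_i*q_{i-1} + q_{i-2} with p_{-2}=0, p_{-1}=1, q_{-2}=1, q_{-1}=0), until the denominator exceeds 67:
  i=0: a_0=1, p_0 = 1*1 + 0 = 1, q_0 = 1*0 + 1 = 1.
  i=1: a_1=1, p_1 = 1*1 + 1 = 2, q_1 = 1*1 + 0 = 1.
  i=2: a_2=6, p_2 = 6*2 + 1 = 13, q_2 = 6*1 + 1 = 7.
  i=3: a_3=2, p_3 = 2*13 + 2 = 28, q_3 = 2*7 + 1 = 15.
  i=4: a_4=2, p_4 = 2*28 + 13 = 69, q_4 = 2*15 + 7 = 37.
  i=5: a_5=1, p_5 = 1*69 + 28 = 97, q_5 = 1*37 + 15 = 52.
  i=6: a_6=6, p_6 = 6*97 + 69 = 651, q_6 = 6*52 + 37 = 349.
q_6 = 349 > 67, so the last convergent with denominator <= 67 is p_5/q_5 = 97/52.
The closest fraction with denominator <= 67 is either p_5/q_5 or the intermediate fraction (k*p_5 + p_4)/(k*q_5 + q_4) with the largest k >= 1 whose denominator stays <= 67; these approach x as k grows, and every other convergent or intermediate fraction in range is farther away.
Largest k: floor((67 - q_4)/q_5) = floor((67 - 37)/52) = 0.
Since k = 0, no intermediate fraction beyond p_5/q_5 has denominator <= 67, so the convergent 97/52 is the closest (its error is |651*52 - 97*349|/(349*52) = 1/18148).

97/52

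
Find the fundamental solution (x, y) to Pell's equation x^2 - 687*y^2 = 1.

First expand sqrt(687) as a continued fraction. With x_i = (sqrt(687) + m_i)/d_i and (m_0, d_0) = (0, 1): a_0 = floor(sqrt(687)) = 26, since 26^2 = 676 <= 687 < 729 = 27^2.
Iterate m_{i+1} = d_i*a_i - m_i, d_{i+1} = (687 - m_{i+1}^2)/d_i, a_{i+1} = floor((a_0 + m_{i+1})/d_{i+1}):
  m_1 = 1*26 - 0 = 26, d_1 = (687 - 26^2)/1 = 11/1 = 11, a_1 = floor((26 + 26)/11) = 4.
  m_2 = 11*4 - 26 = 18, d_2 = (687 - 18^2)/11 = 363/11 = 33, a_2 = floor((26 + 18)/33) = 1.
  m_3 = 33*1 - 18 = 15, d_3 = (687 - 15^2)/33 = 462/33 = 14, a_3 = floor((26 + 15)/14) = 2.
  m_4 = 14*2 - 15 = 13, d_4 = (687 - 13^2)/14 = 518/14 = 37, a_4 = floor((26 + 13)/37) = 1.
  m_5 = 37*1 - 13 = 24, d_5 = (687 - 24^2)/37 = 111/37 = 3, a_5 = floor((26 + 24)/3) = 16.
  m_6 = 3*16 - 24 = 24, d_6 = (687 - 24^2)/3 = 111/3 = 37, a_6 = floor((26 + 24)/37) = 1.
  m_7 = 37*1 - 24 = 13, d_7 = (687 - 13^2)/37 = 518/37 = 14, a_7 = floor((26 + 13)/14) = 2.
  m_8 = 14*2 - 13 = 15, d_8 = (687 - 15^2)/14 = 462/14 = 33, a_8 = floor((26 + 15)/33) = 1.
  m_9 = 33*1 - 15 = 18, d_9 = (687 - 18^2)/33 = 363/33 = 11, a_9 = floor((26 + 18)/11) = 4.
  m_10 = 11*4 - 18 = 26, d_10 = (687 - 26^2)/11 = 11/11 = 1, a_10 = floor((26 + 26)/1) = 52.
  m_11 = 1*52 - 26 = 26, d_11 = (687 - 26^2)/1 = 11/1 = 11: (m_11, d_11) = (m_1, d_1) = (26, 11), so from here the quotients repeat a_1, ..., a_10; the period length is 10.
So sqrt(687) = [26; (4, 1, 2, 1, 16, 1, 2, 1, 4, 52)] with period length k = 10.
k is even, so the fundamental solution of x^2 - 687y^2 = 1 is (p_{k-1}, q_{k-1}) = (p_9, q_9); compute convergents through index 9.
Convergents (p_i = a_i*p_{i-1} + p_{i-2}, q_i = a_i*q_{i-1} + q_{i-2} with p_{-2}=0, p_{-1}=1, q_{-2}=1, q_{-1}=0):
  i=0: a_0=26, p_0 = 26*1 + 0 = 26, q_0 = 26*0 + 1 = 1.
  i=1: a_1=4, p_1 = 4*26 + 1 = 105, q_1 = 4*1 + 0 = 4.
  i=2: a_2=1, p_2 = 1*105 + 26 = 131, q_2 = 1*4 + 1 = 5.
  i=3: a_3=2, p_3 = 2*131 + 105 = 367, q_3 = 2*5 + 4 = 14.
  i=4: a_4=1, p_4 = 1*367 + 131 = 498, q_4 = 1*14 + 5 = 19.
  i=5: a_5=16, p_5 = 16*498 + 367 = 8335, q_5 = 16*19 + 14 = 318.
  i=6: a_6=1, p_6 = 1*8335 + 498 = 8833, q_6 = 1*318 + 19 = 337.
  i=7: a_7=2, p_7 = 2*8833 + 8335 = 26001, q_7 = 2*337 + 318 = 992.
  i=8: a_8=1, p_8 = 1*26001 + 8833 = 34834, q_8 = 1*992 + 337 = 1329.
  i=9: a_9=4, p_9 = 4*34834 + 26001 = 165337, q_9 = 4*1329 + 992 = 6308.
Check: 165337^2 - 687*6308^2 = 27336323569 - 27336323568 = 1, so (x, y) = (165337, 6308) solves the equation, and by the theorem it is the least positive solution.

(x, y) = (165337, 6308)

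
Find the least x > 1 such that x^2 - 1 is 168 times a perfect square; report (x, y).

(x, y) = (13, 1)

First expand sqrt(168) as a continued fraction. With x_i = (sqrt(168) + m_i)/d_i and (m_0, d_0) = (0, 1): a_0 = floor(sqrt(168)) = 12, since 12^2 = 144 <= 168 < 169 = 13^2.
Iterate m_{i+1} = d_i*a_i - m_i, d_{i+1} = (168 - m_{i+1}^2)/d_i, a_{i+1} = floor((a_0 + m_{i+1})/d_{i+1}):
  m_1 = 1*12 - 0 = 12, d_1 = (168 - 12^2)/1 = 24/1 = 24, a_1 = floor((12 + 12)/24) = 1.
  m_2 = 24*1 - 12 = 12, d_2 = (168 - 12^2)/24 = 24/24 = 1, a_2 = floor((12 + 12)/1) = 24.
  m_3 = 1*24 - 12 = 12, d_3 = (168 - 12^2)/1 = 24/1 = 24: (m_3, d_3) = (m_1, d_1) = (12, 24), so from here the quotients repeat a_1, a_2; the period length is 2.
So sqrt(168) = [12; (1, 24)] with period length k = 2.
k is even, so the fundamental solution of x^2 - 168y^2 = 1 is (p_{k-1}, q_{k-1}) = (p_1, q_1); compute convergents through index 1.
Convergents (p_i = a_i*p_{i-1} + p_{i-2}, q_i = a_i*q_{i-1} + q_{i-2} with p_{-2}=0, p_{-1}=1, q_{-2}=1, q_{-1}=0):
  i=0: a_0=12, p_0 = 12*1 + 0 = 12, q_0 = 12*0 + 1 = 1.
  i=1: a_1=1, p_1 = 1*12 + 1 = 13, q_1 = 1*1 + 0 = 1.
Check: 13^2 - 168*1^2 = 169 - 168 = 1, so (x, y) = (13, 1) solves the equation, and by the theorem it is the least positive solution.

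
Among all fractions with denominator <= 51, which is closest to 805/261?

145/47

Expand x = 805/261 as a continued fraction with the Euclidean algorithm:
  805 = 3*261 + 22, so a_0 = 3.
  261 = 11*22 + 19, so a_1 = 11.
  22 = 1*19 + 3, so a_2 = 1.
  19 = 6*3 + 1, so a_3 = 6.
  3 = 3*1 + 0, so a_4 = 3.
so x = [3; 11, 1, 6, 3].
Convergents (p_i = a_i*p_{i-1} + p_{i-2}, q_i = a_i*q_{i-1} + q_{i-2} with p_{-2}=0, p_{-1}=1, q_{-2}=1, q_{-1}=0), until the denominator exceeds 51:
  i=0: a_0=3, p_0 = 3*1 + 0 = 3, q_0 = 3*0 + 1 = 1.
  i=1: a_1=11, p_1 = 11*3 + 1 = 34, q_1 = 11*1 + 0 = 11.
  i=2: a_2=1, p_2 = 1*34 + 3 = 37, q_2 = 1*11 + 1 = 12.
  i=3: a_3=6, p_3 = 6*37 + 34 = 256, q_3 = 6*12 + 11 = 83.
q_3 = 83 > 51, so the last convergent with denominator <= 51 is p_2/q_2 = 37/12.
The closest fraction with denominator <= 51 is either p_2/q_2 or the intermediate fraction (k*p_2 + p_1)/(k*q_2 + q_1) with the largest k >= 1 whose denominator stays <= 51; these approach x as k grows, and every other convergent or intermediate fraction in range is farther away.
Largest k: floor((51 - q_1)/q_2) = floor((51 - 11)/12) = 3.
That gives (3*37 + 34)/(3*12 + 11) = 145/47.
Compare the errors: |x - 37/12| = |805*12 - 37*261|/(261*12) = 3/3132, and |x - 145/47| = |805*47 - 145*261|/(261*47) = 10/12267.
Cross-multiplying, 10*3132 = 31320 < 36801 = 3*12267, so 10/12267 is smaller: the intermediate fraction 145/47 is closer to x than 37/12.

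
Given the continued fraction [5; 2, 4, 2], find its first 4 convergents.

5/1, 11/2, 49/9, 109/20

Using the convergent recurrence p_i = a_i*p_{i-1} + p_{i-2}, q_i = a_i*q_{i-1} + q_{i-2} with p_{-2}=0, p_{-1}=1, q_{-2}=1, q_{-1}=0:
  i=0: a_0=5, p_0 = 5*1 + 0 = 5, q_0 = 5*0 + 1 = 1.
  i=1: a_1=2, p_1 = 2*5 + 1 = 11, q_1 = 2*1 + 0 = 2.
  i=2: a_2=4, p_2 = 4*11 + 5 = 49, q_2 = 4*2 + 1 = 9.
  i=3: a_3=2, p_3 = 2*49 + 11 = 109, q_3 = 2*9 + 2 = 20.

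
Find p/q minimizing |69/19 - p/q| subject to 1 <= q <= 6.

18/5

Expand x = 69/19 as a continued fraction with the Euclidean algorithm:
  69 = 3*19 + 12, so a_0 = 3.
  19 = 1*12 + 7, so a_1 = 1.
  12 = 1*7 + 5, so a_2 = 1.
  7 = 1*5 + 2, so a_3 = 1.
  5 = 2*2 + 1, so a_4 = 2.
  2 = 2*1 + 0, so a_5 = 2.
so x = [3; 1, 1, 1, 2, 2].
Convergents (p_i = a_i*p_{i-1} + p_{i-2}, q_i = a_i*q_{i-1} + q_{i-2} with p_{-2}=0, p_{-1}=1, q_{-2}=1, q_{-1}=0), until the denominator exceeds 6:
  i=0: a_0=3, p_0 = 3*1 + 0 = 3, q_0 = 3*0 + 1 = 1.
  i=1: a_1=1, p_1 = 1*3 + 1 = 4, q_1 = 1*1 + 0 = 1.
  i=2: a_2=1, p_2 = 1*4 + 3 = 7, q_2 = 1*1 + 1 = 2.
  i=3: a_3=1, p_3 = 1*7 + 4 = 11, q_3 = 1*2 + 1 = 3.
  i=4: a_4=2, p_4 = 2*11 + 7 = 29, q_4 = 2*3 + 2 = 8.
q_4 = 8 > 6, so the last convergent with denominator <= 6 is p_3/q_3 = 11/3.
The closest fraction with denominator <= 6 is either p_3/q_3 or the intermediate fraction (k*p_3 + p_2)/(k*q_3 + q_2) with the largest k >= 1 whose denominator stays <= 6; these approach x as k grows, and every other convergent or intermediate fraction in range is farther away.
Largest k: floor((6 - q_2)/q_3) = floor((6 - 2)/3) = 1.
That gives (1*11 + 7)/(1*3 + 2) = 18/5.
Compare the errors: |x - 11/3| = |69*3 - 11*19|/(19*3) = 2/57, and |x - 18/5| = |69*5 - 18*19|/(19*5) = 3/95.
Cross-multiplying, 3*57 = 171 < 190 = 2*95, so 3/95 is smaller: the intermediate fraction 18/5 is closer to x than 11/3.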